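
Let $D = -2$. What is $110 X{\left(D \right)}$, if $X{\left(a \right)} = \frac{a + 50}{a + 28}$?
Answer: $\frac{2640}{13} \approx 203.08$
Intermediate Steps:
$X{\left(a \right)} = \frac{50 + a}{28 + a}$
$110 X{\left(D \right)} = 110 \frac{50 - 2}{28 - 2} = 110 \cdot \frac{1}{26} \cdot 48 = 110 \cdot \frac{24}{13} = \frac{2640}{13}$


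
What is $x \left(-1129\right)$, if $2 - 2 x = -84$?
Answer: $-48547$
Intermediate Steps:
$x = 43$ ($x = 1 - -42 = 1 + 42 = 43$)
$x \left(-1129\right) = 43 \left(-1129\right) = -48547$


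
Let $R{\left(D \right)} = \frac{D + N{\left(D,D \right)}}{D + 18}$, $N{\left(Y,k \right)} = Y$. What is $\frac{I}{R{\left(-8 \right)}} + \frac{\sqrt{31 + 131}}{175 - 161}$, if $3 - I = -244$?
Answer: $- \frac{1235}{8} + \frac{9 \sqrt{2}}{14} \approx -153.47$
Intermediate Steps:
$I = 247$ ($I = 3 - -244 = 3 + 244 = 247$)
$R{\left(D \right)} = \frac{2 D}{18 + D}$ ($R{\left(D \right)} = \frac{D + D}{D + 18} = \frac{2 D}{18 + D}$)
$\frac{I}{R{\left(-8 \right)}} + \frac{\sqrt{31 + 131}}{175 - 161} = \frac{247}{2 \left(-8\right) \frac{1}{18 - 8}} + \frac{\sqrt{31 + 131}}{175 - 161} = \frac{247}{2 \left(-8\right) \frac{1}{10}} + \frac{\sqrt{162}}{14} = \frac{247}{2 \left(-8\right) \frac{1}{10}} + 9 \sqrt{2} \cdot \frac{1}{14} = \frac{247}{- \frac{8}{5}} + \frac{9 \sqrt{2}}{14} = 247 \left(- \frac{5}{8}\right) + \frac{9 \sqrt{2}}{14} = - \frac{1235}{8} + \frac{9 \sqrt{2}}{14}$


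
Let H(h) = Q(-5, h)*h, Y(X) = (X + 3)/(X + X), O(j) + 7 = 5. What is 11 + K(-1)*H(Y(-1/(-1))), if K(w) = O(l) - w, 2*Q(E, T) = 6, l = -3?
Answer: 5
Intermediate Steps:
O(j) = -2 (O(j) = -7 + 5 = -2)
Q(E, T) = 3 (Q(E, T) = (½)*6 = 3)
K(w) = -2 - w
Y(X) = (3 + X)/(2*X) (Y(X) = (3 + X)/((2*X)) = (3 + X)*(1/(2*X)) = (3 + X)/(2*X))
H(h) = 3*h
11 + K(-1)*H(Y(-1/(-1))) = 11 + (-2 - 1*(-1))*(3*((3 - 1/(-1))/(2*((-1/(-1)))))) = 11 + (-2 + 1)*(3*((3 - 1*(-1))/(2*((-1*(-1)))))) = 11 - 3*(½)*(3 + 1)/1 = 11 - 3*(½)*1*4 = 11 - 3*2 = 11 - 1*6 = 11 - 6 = 5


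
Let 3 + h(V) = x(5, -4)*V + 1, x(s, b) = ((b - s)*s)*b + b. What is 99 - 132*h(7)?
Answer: -162261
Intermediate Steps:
x(s, b) = b + b*s*(b - s) (x(s, b) = (s*(b - s))*b + b = b*s*(b - s) + b = b + b*s*(b - s))
h(V) = -2 + 176*V (h(V) = -3 + ((-4*(1 - 1*5² - 4*5))*V + 1) = -3 + ((-4*(1 - 1*25 - 20))*V + 1) = -3 + ((-4*(1 - 25 - 20))*V + 1) = -3 + ((-4*(-44))*V + 1) = -3 + (176*V + 1) = -3 + (1 + 176*V) = -2 + 176*V)
99 - 132*h(7) = 99 - 132*(-2 + 176*7) = 99 - 132*(-2 + 1232) = 99 - 132*1230 = 99 - 162360 = -162261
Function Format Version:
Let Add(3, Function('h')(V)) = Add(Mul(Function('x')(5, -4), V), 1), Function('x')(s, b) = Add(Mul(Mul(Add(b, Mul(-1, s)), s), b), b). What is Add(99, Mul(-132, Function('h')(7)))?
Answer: -162261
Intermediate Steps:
Function('x')(s, b) = Add(b, Mul(b, s, Add(b, Mul(-1, s)))) (Function('x')(s, b) = Add(Mul(Mul(s, Add(b, Mul(-1, s))), b), b) = Add(Mul(b, s, Add(b, Mul(-1, s))), b) = Add(b, Mul(b, s, Add(b, Mul(-1, s)))))
Function('h')(V) = Add(-2, Mul(176, V)) (Function('h')(V) = Add(-3, Add(Mul(Mul(-4, Add(1, Mul(-1, Pow(5, 2)), Mul(-4, 5))), V), 1)) = Add(-3, Add(Mul(Mul(-4, Add(1, Mul(-1, 25), -20)), V), 1)) = Add(-3, Add(Mul(Mul(-4, Add(1, -25, -20)), V), 1)) = Add(-3, Add(Mul(Mul(-4, -44), V), 1)) = Add(-3, Add(Mul(176, V), 1)) = Add(-3, Add(1, Mul(176, V))) = Add(-2, Mul(176, V)))
Add(99, Mul(-132, Function('h')(7))) = Add(99, Mul(-132, Add(-2, Mul(176, 7)))) = Add(99, Mul(-132, Add(-2, 1232))) = Add(99, Mul(-132, 1230)) = Add(99, -162360) = -162261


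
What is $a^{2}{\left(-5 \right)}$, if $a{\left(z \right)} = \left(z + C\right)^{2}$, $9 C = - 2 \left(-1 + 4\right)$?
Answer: $\frac{83521}{81} \approx 1031.1$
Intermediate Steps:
$C = - \frac{2}{3}$ ($C = \frac{\left(-2\right) \left(-1 + 4\right)}{9} = \frac{\left(-2\right) 3}{9} = \frac{1}{9} \left(-6\right) = - \frac{2}{3} \approx -0.66667$)
$a{\left(z \right)} = \left(- \frac{2}{3} + z\right)^{2}$ ($a{\left(z \right)} = \left(z - \frac{2}{3}\right)^{2} = \left(- \frac{2}{3} + z\right)^{2}$)
$a^{2}{\left(-5 \right)} = \left(\frac{\left(-2 + 3 \left(-5\right)\right)^{2}}{9}\right)^{2} = \left(\frac{\left(-2 - 15\right)^{2}}{9}\right)^{2} = \left(\frac{\left(-17\right)^{2}}{9}\right)^{2} = \left(\frac{1}{9} \cdot 289\right)^{2} = \left(\frac{289}{9}\right)^{2} = \frac{83521}{81}$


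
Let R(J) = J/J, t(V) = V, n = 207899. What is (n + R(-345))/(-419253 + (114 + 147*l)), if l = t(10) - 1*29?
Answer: -2475/5023 ≈ -0.49273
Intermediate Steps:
R(J) = 1
l = -19 (l = 10 - 1*29 = 10 - 29 = -19)
(n + R(-345))/(-419253 + (114 + 147*l)) = (207899 + 1)/(-419253 + (114 + 147*(-19))) = 207900/(-419253 + (114 - 2793)) = 207900/(-419253 - 2679) = 207900/(-421932) = 207900*(-1/421932) = -2475/5023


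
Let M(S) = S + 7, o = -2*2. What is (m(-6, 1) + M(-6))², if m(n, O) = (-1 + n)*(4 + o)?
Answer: 1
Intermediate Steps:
o = -4
m(n, O) = 0 (m(n, O) = (-1 + n)*(4 - 4) = (-1 + n)*0 = 0)
M(S) = 7 + S
(m(-6, 1) + M(-6))² = (0 + (7 - 6))² = (0 + 1)² = 1² = 1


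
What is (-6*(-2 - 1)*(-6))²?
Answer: 11664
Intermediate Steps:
(-6*(-2 - 1)*(-6))² = (-6*(-3)*(-6))² = (18*(-6))² = (-108)² = 11664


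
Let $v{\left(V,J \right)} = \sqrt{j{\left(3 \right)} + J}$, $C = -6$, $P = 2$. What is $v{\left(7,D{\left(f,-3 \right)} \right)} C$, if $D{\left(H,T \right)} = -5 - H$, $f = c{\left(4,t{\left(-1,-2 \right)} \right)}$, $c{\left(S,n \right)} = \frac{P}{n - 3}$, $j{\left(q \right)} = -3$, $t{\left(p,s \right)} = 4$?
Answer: $- 6 i \sqrt{10} \approx - 18.974 i$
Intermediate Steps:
$c{\left(S,n \right)} = \frac{2}{-3 + n}$ ($c{\left(S,n \right)} = \frac{2}{n - 3} = \frac{2}{-3 + n}$)
$f = 2$ ($f = \frac{2}{-3 + 4} = \frac{2}{1} = 2 \cdot 1 = 2$)
$v{\left(V,J \right)} = \sqrt{-3 + J}$
$v{\left(7,D{\left(f,-3 \right)} \right)} C = \sqrt{-3 - 7} \left(-6\right) = \sqrt{-10} \left(-6\right) = i \sqrt{10} \left(-6\right) = - 6 i \sqrt{10}$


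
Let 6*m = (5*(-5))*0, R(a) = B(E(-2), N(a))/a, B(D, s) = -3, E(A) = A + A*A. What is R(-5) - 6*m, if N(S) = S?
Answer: ⅗ ≈ 0.60000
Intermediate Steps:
E(A) = A + A²
R(a) = -3/a
m = 0 (m = ((5*(-5))*0)/6 = (-25*0)/6 = (⅙)*0 = 0)
R(-5) - 6*m = -3/(-5) - 6*0 = -3*(-⅕) + 0 = ⅗ + 0 = ⅗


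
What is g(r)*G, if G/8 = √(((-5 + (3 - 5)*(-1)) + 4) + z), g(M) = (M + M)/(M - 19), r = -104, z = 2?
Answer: 1664*√3/123 ≈ 23.432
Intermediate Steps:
g(M) = 2*M/(-19 + M) (g(M) = (2*M)/(-19 + M) = 2*M/(-19 + M))
G = 8*√3 (G = 8*√(((-5 + (3 - 5)*(-1)) + 4) + 2) = 8*√(((-5 - 2*(-1)) + 4) + 2) = 8*√(((-5 + 2) + 4) + 2) = 8*√((-3 + 4) + 2) = 8*√(1 + 2) = 8*√3 ≈ 13.856)
g(r)*G = (2*(-104)/(-19 - 104))*(8*√3) = (2*(-104)/(-123))*(8*√3) = (2*(-104)*(-1/123))*(8*√3) = 208*(8*√3)/123 = 1664*√3/123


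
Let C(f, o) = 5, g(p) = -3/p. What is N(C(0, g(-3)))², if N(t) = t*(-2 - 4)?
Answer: 900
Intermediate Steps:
N(t) = -6*t (N(t) = t*(-6) = -6*t)
N(C(0, g(-3)))² = (-6*5)² = (-30)² = 900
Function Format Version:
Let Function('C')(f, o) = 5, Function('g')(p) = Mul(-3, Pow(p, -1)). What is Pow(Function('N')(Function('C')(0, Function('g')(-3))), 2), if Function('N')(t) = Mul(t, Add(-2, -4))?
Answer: 900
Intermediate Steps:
Function('N')(t) = Mul(-6, t) (Function('N')(t) = Mul(t, -6) = Mul(-6, t))
Pow(Function('N')(Function('C')(0, Function('g')(-3))), 2) = Pow(Mul(-6, 5), 2) = Pow(-30, 2) = 900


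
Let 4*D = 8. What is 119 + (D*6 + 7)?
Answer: 138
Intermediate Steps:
D = 2 (D = (¼)*8 = 2)
119 + (D*6 + 7) = 119 + (2*6 + 7) = 119 + (12 + 7) = 119 + 19 = 138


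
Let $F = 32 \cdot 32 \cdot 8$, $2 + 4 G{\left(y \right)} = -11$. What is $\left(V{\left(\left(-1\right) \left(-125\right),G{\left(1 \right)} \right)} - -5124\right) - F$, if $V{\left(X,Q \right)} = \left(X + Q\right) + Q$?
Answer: $- \frac{5899}{2} \approx -2949.5$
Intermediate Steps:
$G{\left(y \right)} = - \frac{13}{4}$ ($G{\left(y \right)} = - \frac{1}{2} + \frac{1}{4} \left(-11\right) = - \frac{1}{2} - \frac{11}{4} = - \frac{13}{4}$)
$V{\left(X,Q \right)} = X + 2 Q$ ($V{\left(X,Q \right)} = \left(Q + X\right) + Q = X + 2 Q$)
$F = 8192$ ($F = 1024 \cdot 8 = 8192$)
$\left(V{\left(\left(-1\right) \left(-125\right),G{\left(1 \right)} \right)} - -5124\right) - F = \left(\left(\left(-1\right) \left(-125\right) + 2 \left(- \frac{13}{4}\right)\right) - -5124\right) - 8192 = \left(\left(125 - \frac{13}{2}\right) + 5124\right) - 8192 = \left(\frac{237}{2} + 5124\right) - 8192 = \frac{10485}{2} - 8192 = - \frac{5899}{2}$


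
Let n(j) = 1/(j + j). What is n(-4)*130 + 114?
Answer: 391/4 ≈ 97.750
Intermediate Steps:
n(j) = 1/(2*j)
n(-4)*130 + 114 = ((½)/(-4))*130 + 114 = ((½)*(-¼))*130 + 114 = -⅛*130 + 114 = -65/4 + 114 = 391/4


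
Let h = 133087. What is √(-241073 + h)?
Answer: I*√107986 ≈ 328.61*I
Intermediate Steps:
√(-241073 + h) = √(-241073 + 133087) = √(-107986) = I*√107986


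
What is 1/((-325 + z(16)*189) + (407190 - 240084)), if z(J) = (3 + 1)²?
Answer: 1/169805 ≈ 5.8891e-6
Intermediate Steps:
z(J) = 16 (z(J) = 4² = 16)
1/((-325 + z(16)*189) + (407190 - 240084)) = 1/((-325 + 16*189) + (407190 - 240084)) = 1/((-325 + 3024) + 167106) = 1/(2699 + 167106) = 1/169805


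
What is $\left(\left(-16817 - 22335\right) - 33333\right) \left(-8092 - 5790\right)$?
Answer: $1006236770$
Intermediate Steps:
$\left(\left(-16817 - 22335\right) - 33333\right) \left(-8092 - 5790\right) = \left(-39152 - 33333\right) \left(-13882\right) = \left(-72485\right) \left(-13882\right) = 1006236770$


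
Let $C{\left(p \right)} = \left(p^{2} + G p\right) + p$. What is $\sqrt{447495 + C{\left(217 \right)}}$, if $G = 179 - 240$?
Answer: $2 \sqrt{120391} \approx 693.95$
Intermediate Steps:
$G = -61$
$C{\left(p \right)} = p^{2} - 60 p$ ($C{\left(p \right)} = \left(p^{2} - 61 p\right) + p = p^{2} - 60 p$)
$\sqrt{447495 + C{\left(217 \right)}} = \sqrt{447495 + 217 \left(-60 + 217\right)} = \sqrt{447495 + 217 \cdot 157} = \sqrt{447495 + 34069} = \sqrt{481564} = 2 \sqrt{120391}$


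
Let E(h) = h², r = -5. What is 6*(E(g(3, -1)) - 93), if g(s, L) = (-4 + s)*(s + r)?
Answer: -534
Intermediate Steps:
g(s, L) = (-5 + s)*(-4 + s) (g(s, L) = (-4 + s)*(s - 5) = (-4 + s)*(-5 + s) = (-5 + s)*(-4 + s))
6*(E(g(3, -1)) - 93) = 6*((20 + 3² - 9*3)² - 93) = 6*((20 + 9 - 27)² - 93) = 6*(2² - 93) = 6*(4 - 93) = 6*(-89) = -534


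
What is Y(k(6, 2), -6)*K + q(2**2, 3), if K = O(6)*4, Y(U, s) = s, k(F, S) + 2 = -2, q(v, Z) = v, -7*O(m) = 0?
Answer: 4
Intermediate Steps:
O(m) = 0 (O(m) = -1/7*0 = 0)
k(F, S) = -4 (k(F, S) = -2 - 2 = -4)
K = 0 (K = 0*4 = 0)
Y(k(6, 2), -6)*K + q(2**2, 3) = -6*0 + 2**2 = 0 + 4 = 4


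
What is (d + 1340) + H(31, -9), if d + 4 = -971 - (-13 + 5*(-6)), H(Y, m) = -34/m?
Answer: 3706/9 ≈ 411.78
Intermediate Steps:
d = -932 (d = -4 + (-971 - (-13 + 5*(-6))) = -4 + (-971 - (-13 - 30)) = -4 + (-971 - 1*(-43)) = -4 + (-971 + 43) = -4 - 928 = -932)
(d + 1340) + H(31, -9) = (-932 + 1340) - 34/(-9) = 408 - 34*(-⅑) = 408 + 34/9 = 3706/9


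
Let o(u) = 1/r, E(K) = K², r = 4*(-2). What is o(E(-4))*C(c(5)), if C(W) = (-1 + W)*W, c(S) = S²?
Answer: -75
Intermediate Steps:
r = -8
C(W) = W*(-1 + W)
o(u) = -⅛ (o(u) = 1/(-8) = -⅛)
o(E(-4))*C(c(5)) = -5²*(-1 + 5²)/8 = -25*(-1 + 25)/8 = -25*24/8 = -⅛*600 = -75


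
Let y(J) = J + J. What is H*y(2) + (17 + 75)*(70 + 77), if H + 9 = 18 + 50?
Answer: 13760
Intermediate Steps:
y(J) = 2*J
H = 59 (H = -9 + (18 + 50) = -9 + 68 = 59)
H*y(2) + (17 + 75)*(70 + 77) = 59*(2*2) + (17 + 75)*(70 + 77) = 59*4 + 92*147 = 236 + 13524 = 13760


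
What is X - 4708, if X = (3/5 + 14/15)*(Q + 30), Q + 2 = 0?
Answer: -69976/15 ≈ -4665.1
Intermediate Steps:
Q = -2 (Q = -2 + 0 = -2)
X = 644/15 (X = (3/5 + 14/15)*(-2 + 30) = (3*(1/5) + 14*(1/15))*28 = (3/5 + 14/15)*28 = (23/15)*28 = 644/15 ≈ 42.933)
X - 4708 = 644/15 - 4708 = -69976/15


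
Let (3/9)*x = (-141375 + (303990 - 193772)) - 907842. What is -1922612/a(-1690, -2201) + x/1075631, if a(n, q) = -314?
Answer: 1033568265557/168874067 ≈ 6120.4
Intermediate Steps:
x = -2816997 (x = 3*((-141375 + (303990 - 193772)) - 907842) = 3*((-141375 + 110218) - 907842) = 3*(-31157 - 907842) = 3*(-938999) = -2816997)
-1922612/a(-1690, -2201) + x/1075631 = -1922612/(-314) - 2816997/1075631 = -1922612*(-1/314) - 2816997*1/1075631 = 961306/157 - 2816997/1075631 = 1033568265557/168874067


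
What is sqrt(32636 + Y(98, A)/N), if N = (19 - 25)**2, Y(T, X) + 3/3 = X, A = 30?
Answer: 5*sqrt(46997)/6 ≈ 180.66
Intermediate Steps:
Y(T, X) = -1 + X
N = 36 (N = (-6)**2 = 36)
sqrt(32636 + Y(98, A)/N) = sqrt(32636 + (-1 + 30)/36) = sqrt(32636 + 29*(1/36)) = sqrt(32636 + 29/36) = sqrt(1174925/36) = 5*sqrt(46997)/6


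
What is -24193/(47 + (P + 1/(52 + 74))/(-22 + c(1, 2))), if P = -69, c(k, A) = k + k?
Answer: -60966360/127133 ≈ -479.55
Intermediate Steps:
c(k, A) = 2*k
-24193/(47 + (P + 1/(52 + 74))/(-22 + c(1, 2))) = -24193/(47 + (-69 + 1/(52 + 74))/(-22 + 2*1)) = -24193/(47 + (-69 + 1/126)/(-22 + 2)) = -24193/(47 + (-69 + 1/126)/(-20)) = -24193/(47 - 8693/126*(-1/20)) = -24193/(47 + 8693/2520) = -24193/127133/2520 = -24193*2520/127133 = -60966360/127133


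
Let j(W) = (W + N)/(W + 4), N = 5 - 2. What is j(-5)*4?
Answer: 8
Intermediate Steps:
N = 3
j(W) = (3 + W)/(4 + W) (j(W) = (W + 3)/(W + 4) = (3 + W)/(4 + W))
j(-5)*4 = ((3 - 5)/(4 - 5))*4 = (-2/(-1))*4 = -1*(-2)*4 = 2*4 = 8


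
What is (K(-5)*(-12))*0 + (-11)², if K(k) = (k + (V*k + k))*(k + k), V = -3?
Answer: 121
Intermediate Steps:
K(k) = -2*k² (K(k) = (k + (-3*k + k))*(k + k) = (k - 2*k)*(2*k) = (-k)*(2*k) = -2*k²)
(K(-5)*(-12))*0 + (-11)² = (-2*(-5)²*(-12))*0 + (-11)² = (-2*25*(-12))*0 + 121 = -50*(-12)*0 + 121 = 600*0 + 121 = 0 + 121 = 121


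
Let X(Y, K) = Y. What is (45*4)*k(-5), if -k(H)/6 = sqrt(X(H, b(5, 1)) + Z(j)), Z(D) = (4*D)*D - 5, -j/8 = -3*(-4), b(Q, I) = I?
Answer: -1080*sqrt(36854) ≈ -2.0733e+5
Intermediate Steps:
j = -96 (j = -(-24)*(-4) = -8*12 = -96)
Z(D) = -5 + 4*D**2 (Z(D) = 4*D**2 - 5 = -5 + 4*D**2)
k(H) = -6*sqrt(36859 + H) (k(H) = -6*sqrt(H + (-5 + 4*(-96)**2)) = -6*sqrt(H + (-5 + 4*9216)) = -6*sqrt(H + (-5 + 36864)) = -6*sqrt(H + 36859) = -6*sqrt(36859 + H))
(45*4)*k(-5) = (45*4)*(-6*sqrt(36859 - 5)) = 180*(-6*sqrt(36854)) = -1080*sqrt(36854)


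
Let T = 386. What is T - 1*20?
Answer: 366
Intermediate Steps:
T - 1*20 = 386 - 1*20 = 386 - 20 = 366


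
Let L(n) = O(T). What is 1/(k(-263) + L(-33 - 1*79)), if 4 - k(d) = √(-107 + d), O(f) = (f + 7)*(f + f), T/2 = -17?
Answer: I/(√370 + 1840*I) ≈ 0.00054342 + 5.6809e-6*I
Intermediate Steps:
T = -34 (T = 2*(-17) = -34)
O(f) = 2*f*(7 + f) (O(f) = (7 + f)*(2*f) = 2*f*(7 + f))
k(d) = 4 - √(-107 + d)
L(n) = 1836 (L(n) = 2*(-34)*(7 - 34) = 2*(-34)*(-27) = 1836)
1/(k(-263) + L(-33 - 1*79)) = 1/((4 - √(-107 - 263)) + 1836) = 1/((4 - √(-370)) + 1836) = 1/((4 - I*√370) + 1836) = 1/(1840 - I*√370)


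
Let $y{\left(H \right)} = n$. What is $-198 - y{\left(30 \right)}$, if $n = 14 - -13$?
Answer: $-225$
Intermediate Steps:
$n = 27$ ($n = 14 + 13 = 27$)
$y{\left(H \right)} = 27$
$-198 - y{\left(30 \right)} = -198 - 27 = -225$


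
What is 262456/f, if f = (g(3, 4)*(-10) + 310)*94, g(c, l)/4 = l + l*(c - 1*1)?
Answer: -65614/3995 ≈ -16.424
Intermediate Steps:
g(c, l) = 4*l + 4*l*(-1 + c) (g(c, l) = 4*(l + l*(c - 1*1)) = 4*(l + l*(c - 1)) = 4*(l + l*(-1 + c)) = 4*l + 4*l*(-1 + c))
f = -15980 (f = ((4*3*4)*(-10) + 310)*94 = (48*(-10) + 310)*94 = (-480 + 310)*94 = -170*94 = -15980)
262456/f = 262456/(-15980) = 262456*(-1/15980) = -65614/3995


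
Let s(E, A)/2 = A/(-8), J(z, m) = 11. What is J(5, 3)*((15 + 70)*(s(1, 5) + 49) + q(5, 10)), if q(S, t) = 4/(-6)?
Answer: 535667/12 ≈ 44639.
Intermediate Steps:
q(S, t) = -⅔ (q(S, t) = 4*(-⅙) = -⅔)
s(E, A) = -A/4 (s(E, A) = 2*(A/(-8)) = 2*(A*(-⅛)) = 2*(-A/8) = -A/4)
J(5, 3)*((15 + 70)*(s(1, 5) + 49) + q(5, 10)) = 11*((15 + 70)*(-¼*5 + 49) - ⅔) = 11*(85*(-5/4 + 49) - ⅔) = 11*(85*(191/4) - ⅔) = 11*(16235/4 - ⅔) = 11*(48697/12) = 535667/12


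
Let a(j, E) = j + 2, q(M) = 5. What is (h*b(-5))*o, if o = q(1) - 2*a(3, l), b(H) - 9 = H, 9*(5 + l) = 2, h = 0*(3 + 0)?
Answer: 0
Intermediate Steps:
h = 0 (h = 0*3 = 0)
l = -43/9 (l = -5 + (⅑)*2 = -5 + 2/9 = -43/9 ≈ -4.7778)
b(H) = 9 + H
a(j, E) = 2 + j
o = -5 (o = 5 - 2*(2 + 3) = 5 - 2*5 = 5 - 10 = -5)
(h*b(-5))*o = (0*(9 - 5))*(-5) = (0*4)*(-5) = 0*(-5) = 0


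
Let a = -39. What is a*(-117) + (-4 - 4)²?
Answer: 4627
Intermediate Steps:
a*(-117) + (-4 - 4)² = -39*(-117) + (-4 - 4)² = 4563 + (-8)² = 4563 + 64 = 4627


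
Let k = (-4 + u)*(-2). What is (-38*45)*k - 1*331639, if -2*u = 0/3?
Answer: -345319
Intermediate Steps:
u = 0 (u = -0/3 = -½*0 = 0)
k = 8 (k = (-4 + 0)*(-2) = -4*(-2) = 8)
(-38*45)*k - 1*331639 = -38*45*8 - 1*331639 = -1710*8 - 331639 = -13680 - 331639 = -345319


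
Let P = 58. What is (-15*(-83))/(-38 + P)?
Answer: 249/4 ≈ 62.250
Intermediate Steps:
(-15*(-83))/(-38 + P) = (-15*(-83))/(-38 + 58) = 1245/20 = 1245*(1/20) = 249/4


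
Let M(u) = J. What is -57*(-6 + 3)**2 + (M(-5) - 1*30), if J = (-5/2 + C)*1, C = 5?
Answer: -1081/2 ≈ -540.50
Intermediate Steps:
J = 5/2 (J = (-5/2 + 5)*1 = (5/2)*1 = 5/2 ≈ 2.5000)
M(u) = 5/2
-57*(-6 + 3)**2 + (M(-5) - 1*30) = -57*(-6 + 3)**2 + (5/2 - 1*30) = -57*(-3)**2 + (5/2 - 30) = -57*9 - 55/2 = -513 - 55/2 = -1081/2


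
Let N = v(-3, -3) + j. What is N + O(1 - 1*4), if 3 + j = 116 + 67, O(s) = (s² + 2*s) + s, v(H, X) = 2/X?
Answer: 538/3 ≈ 179.33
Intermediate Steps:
O(s) = s² + 3*s
j = 180 (j = -3 + (116 + 67) = -3 + 183 = 180)
N = 538/3 (N = 2/(-3) + 180 = 2*(-⅓) + 180 = -⅔ + 180 = 538/3 ≈ 179.33)
N + O(1 - 1*4) = 538/3 + (1 - 1*4)*(3 + (1 - 1*4)) = 538/3 + (1 - 4)*(3 + (1 - 4)) = 538/3 - 3*(3 - 3) = 538/3 - 3*0 = 538/3 + 0 = 538/3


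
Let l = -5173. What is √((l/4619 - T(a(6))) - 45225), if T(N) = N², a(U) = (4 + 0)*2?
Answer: 6*I*√26840888906/4619 ≈ 212.81*I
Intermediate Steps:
a(U) = 8 (a(U) = 4*2 = 8)
√((l/4619 - T(a(6))) - 45225) = √((-5173/4619 - 1*8²) - 45225) = √((-5173*1/4619 - 1*64) - 45225) = √((-5173/4619 - 64) - 45225) = √(-300789/4619 - 45225) = √(-209195064/4619) = 6*I*√26840888906/4619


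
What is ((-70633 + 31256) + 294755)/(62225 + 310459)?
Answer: 42563/62114 ≈ 0.68524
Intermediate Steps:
((-70633 + 31256) + 294755)/(62225 + 310459) = (-39377 + 294755)/372684 = 255378*(1/372684) = 42563/62114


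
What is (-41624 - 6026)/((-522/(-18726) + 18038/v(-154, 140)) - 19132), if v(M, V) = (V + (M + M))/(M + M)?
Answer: -223073475/65249317 ≈ -3.4188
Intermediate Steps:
v(M, V) = (V + 2*M)/(2*M) (v(M, V) = (V + 2*M)/((2*M)) = (V + 2*M)*(1/(2*M)) = (V + 2*M)/(2*M))
(-41624 - 6026)/((-522/(-18726) + 18038/v(-154, 140)) - 19132) = (-41624 - 6026)/((-522/(-18726) + 18038/(((-154 + (½)*140)/(-154)))) - 19132) = -47650/((-522*(-1/18726) + 18038/((-(-154 + 70)/154))) - 19132) = -47650/((87/3121 + 18038/((-1/154*(-84)))) - 19132) = -47650/((87/3121 + 18038/(6/11)) - 19132) = -47650/((87/3121 + 18038*(11/6)) - 19132) = -47650/((87/3121 + 99209/3) - 19132) = -47650/(309631550/9363 - 19132) = -47650/130498634/9363 = -47650*9363/130498634 = -223073475/65249317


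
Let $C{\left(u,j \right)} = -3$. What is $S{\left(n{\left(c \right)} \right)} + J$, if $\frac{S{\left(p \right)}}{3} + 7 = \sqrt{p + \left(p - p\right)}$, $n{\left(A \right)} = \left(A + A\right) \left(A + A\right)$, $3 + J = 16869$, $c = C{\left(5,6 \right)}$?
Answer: $16863$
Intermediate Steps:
$c = -3$
$J = 16866$ ($J = -3 + 16869 = 16866$)
$n{\left(A \right)} = 4 A^{2}$ ($n{\left(A \right)} = 2 A 2 A = 4 A^{2}$)
$S{\left(p \right)} = -21 + 3 \sqrt{p}$ ($S{\left(p \right)} = -21 + 3 \sqrt{p + \left(p - p\right)} = -21 + 3 \sqrt{p + 0} = -21 + 3 \sqrt{p}$)
$S{\left(n{\left(c \right)} \right)} + J = \left(-21 + 3 \sqrt{4 \left(-3\right)^{2}}\right) + 16866 = \left(-21 + 3 \sqrt{4 \cdot 9}\right) + 16866 = \left(-21 + 3 \sqrt{36}\right) + 16866 = \left(-21 + 3 \cdot 6\right) + 16866 = \left(-21 + 18\right) + 16866 = -3 + 16866 = 16863$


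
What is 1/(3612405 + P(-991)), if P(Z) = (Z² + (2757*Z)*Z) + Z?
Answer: 1/2712190812 ≈ 3.6871e-10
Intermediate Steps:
P(Z) = Z + 2758*Z² (P(Z) = (Z² + 2757*Z²) + Z = 2758*Z² + Z = Z + 2758*Z²)
1/(3612405 + P(-991)) = 1/(3612405 - 991*(1 + 2758*(-991))) = 1/(3612405 - 991*(1 - 2733178)) = 1/(3612405 - 991*(-2733177)) = 1/(3612405 + 2708578407) = 1/2712190812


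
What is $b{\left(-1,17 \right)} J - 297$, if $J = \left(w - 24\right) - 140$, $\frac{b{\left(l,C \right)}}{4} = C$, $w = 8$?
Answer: $-10905$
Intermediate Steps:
$b{\left(l,C \right)} = 4 C$
$J = -156$ ($J = \left(8 - 24\right) - 140 = -16 - 140 = -156$)
$b{\left(-1,17 \right)} J - 297 = 4 \cdot 17 \left(-156\right) - 297 = 68 \left(-156\right) - 297 = -10608 - 297 = -10905$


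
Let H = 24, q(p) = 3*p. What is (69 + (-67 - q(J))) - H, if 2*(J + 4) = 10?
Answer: -25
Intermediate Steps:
J = 1 (J = -4 + (½)*10 = -4 + 5 = 1)
(69 + (-67 - q(J))) - H = (69 + (-67 - 3)) - 1*24 = (69 + (-67 - 1*3)) - 24 = (69 + (-67 - 3)) - 24 = (69 - 70) - 24 = -1 - 24 = -25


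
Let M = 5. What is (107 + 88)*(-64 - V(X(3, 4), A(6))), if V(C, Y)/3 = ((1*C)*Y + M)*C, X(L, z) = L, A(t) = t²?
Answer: -210795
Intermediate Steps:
V(C, Y) = 3*C*(5 + C*Y) (V(C, Y) = 3*(((1*C)*Y + 5)*C) = 3*((C*Y + 5)*C) = 3*((5 + C*Y)*C) = 3*(C*(5 + C*Y)) = 3*C*(5 + C*Y))
(107 + 88)*(-64 - V(X(3, 4), A(6))) = (107 + 88)*(-64 - 3*3*(5 + 3*6²)) = 195*(-64 - 3*3*(5 + 3*36)) = 195*(-64 - 3*3*(5 + 108)) = 195*(-64 - 3*3*113) = 195*(-64 - 1*1017) = 195*(-64 - 1017) = 195*(-1081) = -210795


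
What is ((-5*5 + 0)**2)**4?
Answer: 152587890625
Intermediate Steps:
((-5*5 + 0)**2)**4 = ((-25 + 0)**2)**4 = ((-25)**2)**4 = 625**4 = 152587890625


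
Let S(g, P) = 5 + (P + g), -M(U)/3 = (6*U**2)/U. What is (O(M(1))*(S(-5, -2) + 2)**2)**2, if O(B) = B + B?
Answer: 0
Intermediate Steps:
M(U) = -18*U (M(U) = -3*6*U**2/U = -18*U)
O(B) = 2*B
S(g, P) = 5 + P + g
(O(M(1))*(S(-5, -2) + 2)**2)**2 = ((2*(-18*1))*((5 - 2 - 5) + 2)**2)**2 = ((2*(-18))*(-2 + 2)**2)**2 = (-36*0**2)**2 = (-36*0)**2 = 0**2 = 0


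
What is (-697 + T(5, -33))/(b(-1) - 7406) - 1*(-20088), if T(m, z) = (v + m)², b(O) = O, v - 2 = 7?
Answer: 49597439/2469 ≈ 20088.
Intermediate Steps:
v = 9 (v = 2 + 7 = 9)
T(m, z) = (9 + m)²
(-697 + T(5, -33))/(b(-1) - 7406) - 1*(-20088) = (-697 + (9 + 5)²)/(-1 - 7406) - 1*(-20088) = (-697 + 14²)/(-7407) + 20088 = (-697 + 196)*(-1/7407) + 20088 = -501*(-1/7407) + 20088 = 167/2469 + 20088 = 49597439/2469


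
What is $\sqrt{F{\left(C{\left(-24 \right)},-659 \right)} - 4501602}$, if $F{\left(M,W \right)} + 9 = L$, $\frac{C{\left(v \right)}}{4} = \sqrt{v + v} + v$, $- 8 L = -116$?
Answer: $\frac{i \sqrt{18006386}}{2} \approx 2121.7 i$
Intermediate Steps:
$L = \frac{29}{2}$ ($L = \left(- \frac{1}{8}\right) \left(-116\right) = \frac{29}{2} \approx 14.5$)
$C{\left(v \right)} = 4 v + 4 \sqrt{2} \sqrt{v}$ ($C{\left(v \right)} = 4 \left(\sqrt{v + v} + v\right) = 4 \left(\sqrt{2 v} + v\right) = 4 \left(\sqrt{2} \sqrt{v} + v\right) = 4 \left(v + \sqrt{2} \sqrt{v}\right) = 4 v + 4 \sqrt{2} \sqrt{v}$)
$F{\left(M,W \right)} = \frac{11}{2}$ ($F{\left(M,W \right)} = -9 + \frac{29}{2} = \frac{11}{2}$)
$\sqrt{F{\left(C{\left(-24 \right)},-659 \right)} - 4501602} = \sqrt{\frac{11}{2} - 4501602} = \sqrt{- \frac{9003193}{2}} = \frac{i \sqrt{18006386}}{2}$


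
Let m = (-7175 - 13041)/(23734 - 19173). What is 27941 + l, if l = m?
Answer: 127418685/4561 ≈ 27937.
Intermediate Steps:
m = -20216/4561 ≈ -4.4324
l = -20216/4561 ≈ -4.4324
27941 + l = 27941 - 20216/4561 = 127418685/4561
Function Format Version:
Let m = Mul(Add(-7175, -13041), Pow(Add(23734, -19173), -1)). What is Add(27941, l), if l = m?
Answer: Rational(127418685, 4561) ≈ 27937.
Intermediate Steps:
m = Rational(-20216, 4561) (m = Mul(-20216, Pow(4561, -1)) = Mul(-20216, Rational(1, 4561)) = Rational(-20216, 4561) ≈ -4.4324)
l = Rational(-20216, 4561) ≈ -4.4324
Add(27941, l) = Add(27941, Rational(-20216, 4561)) = Rational(127418685, 4561)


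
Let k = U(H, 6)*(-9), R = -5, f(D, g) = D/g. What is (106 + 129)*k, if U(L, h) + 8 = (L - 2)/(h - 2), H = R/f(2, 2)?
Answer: 82485/4 ≈ 20621.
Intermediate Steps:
H = -5 (H = -5/1 = -5*1 = -5)
U(L, h) = -8 + (-2 + L)/(-2 + h) (U(L, h) = -8 + (L - 2)/(h - 2) = -8 + (-2 + L)/(-2 + h))
k = 351/4 (k = ((14 - 5 - 8*6)/(-2 + 6))*(-9) = ((14 - 5 - 48)/4)*(-9) = ((1/4)*(-39))*(-9) = -39/4*(-9) = 351/4 ≈ 87.750)
(106 + 129)*k = (106 + 129)*(351/4) = 235*(351/4) = 82485/4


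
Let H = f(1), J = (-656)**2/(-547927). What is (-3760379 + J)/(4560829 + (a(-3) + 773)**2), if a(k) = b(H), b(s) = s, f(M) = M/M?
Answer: -2060413614669/2827251266935 ≈ -0.72877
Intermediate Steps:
J = -430336/547927 (J = 430336*(-1/547927) = -430336/547927 ≈ -0.78539)
f(M) = 1
H = 1
a(k) = 1
(-3760379 + J)/(4560829 + (a(-3) + 773)**2) = (-3760379 - 430336/547927)/(4560829 + (1 + 773)**2) = -2060413614669/(547927*(4560829 + 774**2)) = -2060413614669/(547927*(4560829 + 599076)) = -2060413614669/547927/5159905 = -2060413614669/547927*1/5159905 = -2060413614669/2827251266935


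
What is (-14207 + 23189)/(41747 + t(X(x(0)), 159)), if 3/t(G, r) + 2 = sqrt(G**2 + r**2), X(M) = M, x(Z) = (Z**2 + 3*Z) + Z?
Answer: 705087/3277141 ≈ 0.21515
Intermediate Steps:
x(Z) = Z**2 + 4*Z
t(G, r) = 3/(-2 + sqrt(G**2 + r**2))
(-14207 + 23189)/(41747 + t(X(x(0)), 159)) = (-14207 + 23189)/(41747 + 3/(-2 + sqrt((0*(4 + 0))**2 + 159**2))) = 8982/(41747 + 3/(-2 + sqrt((0*4)**2 + 25281))) = 8982/(41747 + 3/(-2 + sqrt(0**2 + 25281))) = 8982/(41747 + 3/(-2 + sqrt(0 + 25281))) = 8982/(41747 + 3/(-2 + sqrt(25281))) = 8982/(41747 + 3/(-2 + 159)) = 8982/(41747 + 3/157) = 8982/(6554282/157) = 8982*(157/6554282) = 705087/3277141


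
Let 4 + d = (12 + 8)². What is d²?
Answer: 156816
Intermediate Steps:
d = 396 (d = -4 + (12 + 8)² = -4 + 20² = -4 + 400 = 396)
d² = 396² = 156816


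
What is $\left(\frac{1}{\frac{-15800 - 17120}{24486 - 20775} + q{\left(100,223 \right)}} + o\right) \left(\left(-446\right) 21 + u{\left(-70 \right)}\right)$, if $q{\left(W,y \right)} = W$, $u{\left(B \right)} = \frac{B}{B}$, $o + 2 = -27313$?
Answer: $\frac{17301618338397}{67636} \approx 2.558 \cdot 10^{8}$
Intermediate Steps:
$o = -27315$ ($o = -2 - 27313 = -27315$)
$u{\left(B \right)} = 1$
$\left(\frac{1}{\frac{-15800 - 17120}{24486 - 20775} + q{\left(100,223 \right)}} + o\right) \left(\left(-446\right) 21 + u{\left(-70 \right)}\right) = \left(\frac{1}{\frac{-15800 - 17120}{24486 - 20775} + 100} - 27315\right) \left(\left(-446\right) 21 + 1\right) = \left(\frac{1}{- \frac{32920}{3711} + 100} - 27315\right) \left(-9366 + 1\right) = \left(\frac{1}{\left(-32920\right) \frac{1}{3711} + 100} - 27315\right) \left(-9365\right) = \left(\frac{1}{- \frac{32920}{3711} + 100} - 27315\right) \left(-9365\right) = \left(\frac{1}{\frac{338180}{3711}} - 27315\right) \left(-9365\right) = \left(\frac{3711}{338180} - 27315\right) \left(-9365\right) = \left(- \frac{9237382989}{338180}\right) \left(-9365\right) = \frac{17301618338397}{67636}$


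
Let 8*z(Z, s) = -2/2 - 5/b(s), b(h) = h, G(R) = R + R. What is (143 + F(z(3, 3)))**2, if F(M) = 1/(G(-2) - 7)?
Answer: 2471184/121 ≈ 20423.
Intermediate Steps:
G(R) = 2*R
z(Z, s) = -1/8 - 5/(8*s) (z(Z, s) = (-2/2 - 5/s)/8 = (-2*1/2 - 5/s)/8 = (-1 - 5/s)/8 = -1/8 - 5/(8*s))
F(M) = -1/11 (F(M) = 1/(2*(-2) - 7) = 1/(-4 - 7) = 1/(-11) = -1/11)
(143 + F(z(3, 3)))**2 = (143 - 1/11)**2 = (1572/11)**2 = 2471184/121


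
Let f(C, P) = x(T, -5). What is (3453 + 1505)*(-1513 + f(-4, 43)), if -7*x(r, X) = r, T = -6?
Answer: -52480430/7 ≈ -7.4972e+6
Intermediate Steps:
x(r, X) = -r/7
f(C, P) = 6/7 (f(C, P) = -⅐*(-6) = 6/7)
(3453 + 1505)*(-1513 + f(-4, 43)) = (3453 + 1505)*(-1513 + 6/7) = 4958*(-10585/7) = -52480430/7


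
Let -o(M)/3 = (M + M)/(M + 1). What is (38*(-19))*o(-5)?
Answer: 5415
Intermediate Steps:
o(M) = -6*M/(1 + M) (o(M) = -3*(M + M)/(M + 1) = -3*2*M/(1 + M) = -6*M/(1 + M))
(38*(-19))*o(-5) = (38*(-19))*(-6*(-5)/(1 - 5)) = -(-4332)*(-5)/(-4) = -(-4332)*(-5)*(-1)/4 = -722*(-15/2) = 5415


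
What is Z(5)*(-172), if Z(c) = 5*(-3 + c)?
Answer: -1720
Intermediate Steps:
Z(c) = -15 + 5*c
Z(5)*(-172) = (-15 + 5*5)*(-172) = (-15 + 25)*(-172) = 10*(-172) = -1720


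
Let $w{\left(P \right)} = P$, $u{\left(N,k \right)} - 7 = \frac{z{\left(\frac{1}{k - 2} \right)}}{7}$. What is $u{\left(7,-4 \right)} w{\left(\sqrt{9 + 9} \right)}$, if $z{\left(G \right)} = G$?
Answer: $\frac{293 \sqrt{2}}{14} \approx 29.597$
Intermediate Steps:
$u{\left(N,k \right)} = 7 + \frac{1}{7 \left(-2 + k\right)}$ ($u{\left(N,k \right)} = 7 + \frac{1}{\left(k - 2\right) 7} = 7 + \frac{1}{-2 + k} \frac{1}{7} = 7 + \frac{1}{7 \left(-2 + k\right)}$)
$u{\left(7,-4 \right)} w{\left(\sqrt{9 + 9} \right)} = \frac{-97 + 49 \left(-4\right)}{7 \left(-2 - 4\right)} \sqrt{9 + 9} = \frac{-97 - 196}{7 \left(-6\right)} \sqrt{18} = \frac{1}{7} \left(- \frac{1}{6}\right) \left(-293\right) 3 \sqrt{2} = \frac{293 \cdot 3 \sqrt{2}}{42} = \frac{293 \sqrt{2}}{14}$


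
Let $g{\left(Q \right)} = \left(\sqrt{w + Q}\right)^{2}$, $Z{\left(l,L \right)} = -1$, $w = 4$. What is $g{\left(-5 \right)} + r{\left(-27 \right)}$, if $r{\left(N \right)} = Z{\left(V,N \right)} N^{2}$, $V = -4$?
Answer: $-730$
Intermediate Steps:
$g{\left(Q \right)} = 4 + Q$ ($g{\left(Q \right)} = \left(\sqrt{4 + Q}\right)^{2} = 4 + Q$)
$r{\left(N \right)} = - N^{2}$
$g{\left(-5 \right)} + r{\left(-27 \right)} = \left(4 - 5\right) - \left(-27\right)^{2} = -1 - 729 = -730$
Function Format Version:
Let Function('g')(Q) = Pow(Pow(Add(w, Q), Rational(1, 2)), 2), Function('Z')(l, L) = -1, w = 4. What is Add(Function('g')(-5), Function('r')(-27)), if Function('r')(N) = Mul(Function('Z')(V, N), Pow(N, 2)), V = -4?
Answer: -730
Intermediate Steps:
Function('g')(Q) = Add(4, Q) (Function('g')(Q) = Pow(Pow(Add(4, Q), Rational(1, 2)), 2) = Add(4, Q))
Function('r')(N) = Mul(-1, Pow(N, 2))
Add(Function('g')(-5), Function('r')(-27)) = Add(Add(4, -5), Mul(-1, Pow(-27, 2))) = Add(-1, Mul(-1, 729)) = Add(-1, -729) = -730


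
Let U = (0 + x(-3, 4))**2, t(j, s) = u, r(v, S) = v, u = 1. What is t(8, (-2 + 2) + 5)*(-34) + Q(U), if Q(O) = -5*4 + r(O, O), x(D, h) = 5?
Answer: -29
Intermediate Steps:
t(j, s) = 1
U = 25 (U = (0 + 5)**2 = 5**2 = 25)
Q(O) = -20 + O (Q(O) = -5*4 + O = -20 + O)
t(8, (-2 + 2) + 5)*(-34) + Q(U) = 1*(-34) + (-20 + 25) = -34 + 5 = -29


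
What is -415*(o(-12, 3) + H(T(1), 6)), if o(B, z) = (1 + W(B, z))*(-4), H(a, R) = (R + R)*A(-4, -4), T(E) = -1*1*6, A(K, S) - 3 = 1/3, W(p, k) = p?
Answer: -34860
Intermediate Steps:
A(K, S) = 10/3 (A(K, S) = 3 + 1/3 = 3 + ⅓ = 10/3)
T(E) = -6 (T(E) = -1*6 = -6)
H(a, R) = 20*R/3 (H(a, R) = (R + R)*(10/3) = (2*R)*(10/3) = 20*R/3)
o(B, z) = -4 - 4*B (o(B, z) = (1 + B)*(-4) = -4 - 4*B)
-415*(o(-12, 3) + H(T(1), 6)) = -415*((-4 - 4*(-12)) + (20/3)*6) = -415*((-4 + 48) + 40) = -415*(44 + 40) = -415*84 = -34860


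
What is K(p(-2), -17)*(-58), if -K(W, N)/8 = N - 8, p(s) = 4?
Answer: -11600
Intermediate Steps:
K(W, N) = 64 - 8*N (K(W, N) = -8*(N - 8) = -8*(-8 + N) = 64 - 8*N)
K(p(-2), -17)*(-58) = (64 - 8*(-17))*(-58) = (64 + 136)*(-58) = 200*(-58) = -11600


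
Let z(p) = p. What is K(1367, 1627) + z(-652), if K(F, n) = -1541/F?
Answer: -892825/1367 ≈ -653.13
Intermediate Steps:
K(1367, 1627) + z(-652) = -1541/1367 - 652 = -892825/1367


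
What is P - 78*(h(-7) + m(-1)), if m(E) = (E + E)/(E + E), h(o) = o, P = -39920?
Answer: -39452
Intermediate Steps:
m(E) = 1 (m(E) = (2*E)/((2*E)) = (2*E)*(1/(2*E)) = 1)
P - 78*(h(-7) + m(-1)) = -39920 - 78*(-7 + 1) = -39920 - 78*(-6) = -39920 + 468 = -39452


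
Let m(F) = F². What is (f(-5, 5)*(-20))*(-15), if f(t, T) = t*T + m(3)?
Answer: -4800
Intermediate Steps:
f(t, T) = 9 + T*t (f(t, T) = t*T + 3² = T*t + 9 = 9 + T*t)
(f(-5, 5)*(-20))*(-15) = ((9 + 5*(-5))*(-20))*(-15) = ((9 - 25)*(-20))*(-15) = -16*(-20)*(-15) = 320*(-15) = -4800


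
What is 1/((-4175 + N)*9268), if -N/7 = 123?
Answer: -1/46673648 ≈ -2.1425e-8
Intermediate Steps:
N = -861 (N = -7*123 = -861)
1/((-4175 + N)*9268) = 1/(-4175 - 861*9268) = (1/9268)/(-5036) = -1/5036*1/9268 = -1/46673648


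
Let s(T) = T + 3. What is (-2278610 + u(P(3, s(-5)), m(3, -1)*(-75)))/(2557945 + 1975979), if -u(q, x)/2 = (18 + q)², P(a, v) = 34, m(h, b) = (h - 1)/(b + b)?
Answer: -1142009/2266962 ≈ -0.50376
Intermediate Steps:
m(h, b) = (-1 + h)/(2*b) (m(h, b) = (-1 + h)/((2*b)) = (-1 + h)*(1/(2*b)) = (-1 + h)/(2*b))
s(T) = 3 + T
u(q, x) = -2*(18 + q)²
(-2278610 + u(P(3, s(-5)), m(3, -1)*(-75)))/(2557945 + 1975979) = (-2278610 - 2*(18 + 34)²)/(2557945 + 1975979) = (-2278610 - 2*52²)/4533924 = (-2278610 - 2*2704)*(1/4533924) = (-2278610 - 5408)*(1/4533924) = -2284018*1/4533924 = -1142009/2266962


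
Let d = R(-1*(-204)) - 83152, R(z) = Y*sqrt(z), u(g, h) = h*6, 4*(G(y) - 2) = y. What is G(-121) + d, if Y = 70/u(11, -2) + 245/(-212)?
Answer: -332721/4 - 4445*sqrt(51)/318 ≈ -83280.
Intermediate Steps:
G(y) = 2 + y/4
u(g, h) = 6*h
Y = -4445/636 (Y = 70/((6*(-2))) + 245/(-212) = 70/(-12) + 245*(-1/212) = 70*(-1/12) - 245/212 = -35/6 - 245/212 = -4445/636 ≈ -6.9890)
R(z) = -4445*sqrt(z)/636
d = -83152 - 4445*sqrt(51)/318 (d = -4445*sqrt(204)/636 - 83152 = -4445*sqrt(51)/318 - 83152 = -83152 - 4445*sqrt(51)/318 ≈ -83252.)
G(-121) + d = (2 + (1/4)*(-121)) + (-83152 - 4445*sqrt(51)/318) = (2 - 121/4) + (-83152 - 4445*sqrt(51)/318) = -113/4 + (-83152 - 4445*sqrt(51)/318) = -332721/4 - 4445*sqrt(51)/318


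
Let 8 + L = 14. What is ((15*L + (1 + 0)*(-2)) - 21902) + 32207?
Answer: 10393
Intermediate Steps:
L = 6 (L = -8 + 14 = 6)
((15*L + (1 + 0)*(-2)) - 21902) + 32207 = ((15*6 + (1 + 0)*(-2)) - 21902) + 32207 = ((90 + 1*(-2)) - 21902) + 32207 = ((90 - 2) - 21902) + 32207 = (88 - 21902) + 32207 = -21814 + 32207 = 10393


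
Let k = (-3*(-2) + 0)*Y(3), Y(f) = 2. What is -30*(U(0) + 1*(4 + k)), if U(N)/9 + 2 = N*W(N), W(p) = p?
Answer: 60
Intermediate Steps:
k = 12 (k = (-3*(-2) + 0)*2 = (6 + 0)*2 = 6*2 = 12)
U(N) = -18 + 9*N² (U(N) = -18 + 9*(N*N) = -18 + 9*N²)
-30*(U(0) + 1*(4 + k)) = -30*((-18 + 9*0²) + 1*(4 + 12)) = -30*((-18 + 9*0) + 1*16) = -30*((-18 + 0) + 16) = -30*(-18 + 16) = -30*(-2) = 60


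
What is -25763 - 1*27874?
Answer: -53637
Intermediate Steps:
-25763 - 1*27874 = -25763 - 27874 = -53637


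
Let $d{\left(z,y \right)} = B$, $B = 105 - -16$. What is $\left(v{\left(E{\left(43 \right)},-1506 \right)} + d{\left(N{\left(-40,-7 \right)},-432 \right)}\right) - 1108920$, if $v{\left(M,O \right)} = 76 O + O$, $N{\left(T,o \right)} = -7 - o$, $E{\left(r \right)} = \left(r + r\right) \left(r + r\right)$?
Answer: $-1224761$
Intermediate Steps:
$E{\left(r \right)} = 4 r^{2}$ ($E{\left(r \right)} = 2 r 2 r = 4 r^{2}$)
$B = 121$ ($B = 105 + 16 = 121$)
$d{\left(z,y \right)} = 121$
$v{\left(M,O \right)} = 77 O$
$\left(v{\left(E{\left(43 \right)},-1506 \right)} + d{\left(N{\left(-40,-7 \right)},-432 \right)}\right) - 1108920 = \left(77 \left(-1506\right) + 121\right) - 1108920 = \left(-115962 + 121\right) - 1108920 = -115841 - 1108920 = -1224761$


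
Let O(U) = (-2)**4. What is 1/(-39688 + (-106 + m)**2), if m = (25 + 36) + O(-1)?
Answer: -1/38847 ≈ -2.5742e-5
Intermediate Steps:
O(U) = 16
m = 77 (m = (25 + 36) + 16 = 61 + 16 = 77)
1/(-39688 + (-106 + m)**2) = 1/(-39688 + (-106 + 77)**2) = 1/(-39688 + (-29)**2) = 1/(-39688 + 841) = 1/(-38847) = -1/38847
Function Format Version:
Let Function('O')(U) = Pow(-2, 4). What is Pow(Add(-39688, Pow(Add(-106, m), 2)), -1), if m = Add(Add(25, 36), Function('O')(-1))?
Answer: Rational(-1, 38847) ≈ -2.5742e-5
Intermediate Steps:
Function('O')(U) = 16
m = 77 (m = Add(Add(25, 36), 16) = Add(61, 16) = 77)
Pow(Add(-39688, Pow(Add(-106, m), 2)), -1) = Pow(Add(-39688, Pow(Add(-106, 77), 2)), -1) = Pow(Add(-39688, Pow(-29, 2)), -1) = Pow(Add(-39688, 841), -1) = Pow(-38847, -1) = Rational(-1, 38847)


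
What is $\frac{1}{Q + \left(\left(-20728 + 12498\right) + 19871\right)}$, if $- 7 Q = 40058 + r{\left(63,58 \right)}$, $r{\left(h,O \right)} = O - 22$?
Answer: $\frac{7}{41393} \approx 0.00016911$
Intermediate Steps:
$r{\left(h,O \right)} = -22 + O$ ($r{\left(h,O \right)} = O - 22 = -22 + O$)
$Q = - \frac{40094}{7}$ ($Q = - \frac{40058 + \left(-22 + 58\right)}{7} = - \frac{40058 + 36}{7} = \left(- \frac{1}{7}\right) 40094 = - \frac{40094}{7} \approx -5727.7$)
$\frac{1}{Q + \left(\left(-20728 + 12498\right) + 19871\right)} = \frac{1}{- \frac{40094}{7} + \left(\left(-20728 + 12498\right) + 19871\right)} = \frac{1}{- \frac{40094}{7} + \left(-8230 + 19871\right)} = \frac{1}{- \frac{40094}{7} + 11641} = \frac{1}{\frac{41393}{7}} = \frac{7}{41393}$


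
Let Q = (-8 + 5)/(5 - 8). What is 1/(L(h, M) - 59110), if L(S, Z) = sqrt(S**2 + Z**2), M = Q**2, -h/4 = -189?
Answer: -59110/3493420563 - sqrt(571537)/3493420563 ≈ -1.7137e-5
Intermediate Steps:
h = 756 (h = -4*(-189) = 756)
Q = 1 (Q = -3/(-3) = -3*(-1/3) = 1)
M = 1 (M = 1**2 = 1)
1/(L(h, M) - 59110) = 1/(sqrt(756**2 + 1**2) - 59110) = 1/(sqrt(571536 + 1) - 59110) = 1/(sqrt(571537) - 59110) = 1/(-59110 + sqrt(571537))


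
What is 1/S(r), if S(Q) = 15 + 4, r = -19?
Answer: 1/19 ≈ 0.052632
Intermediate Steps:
S(Q) = 19
1/S(r) = 1/19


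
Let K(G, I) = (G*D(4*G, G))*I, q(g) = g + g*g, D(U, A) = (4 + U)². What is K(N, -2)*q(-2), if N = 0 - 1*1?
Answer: 0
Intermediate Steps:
N = -1 (N = 0 - 1 = -1)
q(g) = g + g²
K(G, I) = G*I*(4 + 4*G)² (K(G, I) = (G*(4 + 4*G)²)*I = G*I*(4 + 4*G)²)
K(N, -2)*q(-2) = (16*(-1)*(-2)*(1 - 1)²)*(-2*(1 - 2)) = (16*(-1)*(-2)*0²)*(-2*(-1)) = (16*(-1)*(-2)*0)*2 = 0*2 = 0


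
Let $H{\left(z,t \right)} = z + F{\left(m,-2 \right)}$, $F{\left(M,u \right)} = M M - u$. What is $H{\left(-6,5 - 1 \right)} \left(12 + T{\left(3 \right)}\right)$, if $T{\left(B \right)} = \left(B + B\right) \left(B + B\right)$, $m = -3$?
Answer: $240$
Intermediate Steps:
$F{\left(M,u \right)} = M^{2} - u$
$T{\left(B \right)} = 4 B^{2}$ ($T{\left(B \right)} = 2 B 2 B = 4 B^{2}$)
$H{\left(z,t \right)} = 11 + z$ ($H{\left(z,t \right)} = z - \left(-2 - \left(-3\right)^{2}\right) = z + \left(9 + 2\right) = z + 11 = 11 + z$)
$H{\left(-6,5 - 1 \right)} \left(12 + T{\left(3 \right)}\right) = \left(11 - 6\right) \left(12 + 4 \cdot 3^{2}\right) = 5 \left(12 + 4 \cdot 9\right) = 5 \left(12 + 36\right) = 5 \cdot 48 = 240$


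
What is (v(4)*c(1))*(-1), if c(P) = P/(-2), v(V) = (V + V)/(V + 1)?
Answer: 4/5 ≈ 0.80000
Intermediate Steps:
v(V) = 2*V/(1 + V) (v(V) = (2*V)/(1 + V) = 2*V/(1 + V))
c(P) = -P/2 (c(P) = P*(-1/2) = -P/2)
(v(4)*c(1))*(-1) = ((2*4/(1 + 4))*(-1/2*1))*(-1) = ((2*4/5)*(-1/2))*(-1) = ((2*4*(1/5))*(-1/2))*(-1) = ((8/5)*(-1/2))*(-1) = -4/5*(-1) = 4/5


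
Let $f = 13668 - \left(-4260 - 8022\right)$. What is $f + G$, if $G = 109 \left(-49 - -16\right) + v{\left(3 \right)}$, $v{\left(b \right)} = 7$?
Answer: $22360$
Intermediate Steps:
$f = 25950$ ($f = 13668 - -12282 = 13668 + 12282 = 25950$)
$G = -3590$ ($G = 109 \left(-49 - -16\right) + 7 = 109 \left(-49 + 16\right) + 7 = 109 \left(-33\right) + 7 = -3597 + 7 = -3590$)
$f + G = 25950 - 3590 = 22360$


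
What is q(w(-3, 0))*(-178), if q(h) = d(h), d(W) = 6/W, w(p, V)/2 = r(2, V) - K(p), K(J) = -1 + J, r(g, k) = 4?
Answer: -267/4 ≈ -66.750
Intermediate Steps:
w(p, V) = 10 - 2*p (w(p, V) = 2*(4 - (-1 + p)) = 2*(4 + (1 - p)) = 2*(5 - p) = 10 - 2*p)
q(h) = 6/h
q(w(-3, 0))*(-178) = (6/(10 - 2*(-3)))*(-178) = (6/(10 + 6))*(-178) = (6/16)*(-178) = (6*(1/16))*(-178) = (3/8)*(-178) = -267/4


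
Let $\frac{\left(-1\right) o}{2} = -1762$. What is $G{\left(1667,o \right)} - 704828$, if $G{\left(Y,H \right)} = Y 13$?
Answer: $-683157$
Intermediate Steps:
$o = 3524$ ($o = \left(-2\right) \left(-1762\right) = 3524$)
$G{\left(Y,H \right)} = 13 Y$
$G{\left(1667,o \right)} - 704828 = 13 \cdot 1667 - 704828 = 21671 - 704828 = -683157$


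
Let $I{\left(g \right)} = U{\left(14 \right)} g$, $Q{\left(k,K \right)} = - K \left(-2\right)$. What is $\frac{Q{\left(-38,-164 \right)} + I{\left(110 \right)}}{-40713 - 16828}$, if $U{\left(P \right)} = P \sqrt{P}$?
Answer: $\frac{328}{57541} - \frac{140 \sqrt{14}}{5231} \approx -0.09444$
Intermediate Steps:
$Q{\left(k,K \right)} = 2 K$
$U{\left(P \right)} = P^{\frac{3}{2}}$
$I{\left(g \right)} = 14 g \sqrt{14}$ ($I{\left(g \right)} = 14^{\frac{3}{2}} g = 14 \sqrt{14} g = 14 g \sqrt{14}$)
$\frac{Q{\left(-38,-164 \right)} + I{\left(110 \right)}}{-40713 - 16828} = \frac{2 \left(-164\right) + 14 \cdot 110 \sqrt{14}}{-40713 - 16828} = \frac{-328 + 1540 \sqrt{14}}{-57541} = \left(-328 + 1540 \sqrt{14}\right) \left(- \frac{1}{57541}\right) = \frac{328}{57541} - \frac{140 \sqrt{14}}{5231}$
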